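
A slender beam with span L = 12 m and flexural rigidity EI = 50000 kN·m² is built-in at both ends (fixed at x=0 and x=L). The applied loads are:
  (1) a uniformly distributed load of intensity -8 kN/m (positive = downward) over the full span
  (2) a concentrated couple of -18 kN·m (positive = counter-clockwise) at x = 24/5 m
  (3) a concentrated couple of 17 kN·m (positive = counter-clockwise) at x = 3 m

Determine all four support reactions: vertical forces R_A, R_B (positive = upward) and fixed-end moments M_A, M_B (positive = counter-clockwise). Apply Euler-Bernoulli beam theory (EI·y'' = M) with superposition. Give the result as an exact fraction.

Load 1 — uniform load w=-8 kN/m over full span:
  R_A = wL/2 = (-8)·12/2 = -48 kN
  M_A = wL²/12 = (-8)·12²/12 = -96 kN·m
  R_B = wL/2 = (-8)·12/2 = -48 kN
  M_B = -wL²/12 = -(-8)·12²/12 = 96 kN·m
Load 2 — applied couple M₀=-18 kN·m at a=24/5 m (b=L-a=36/5):
  R_A = 6M₀ab/L³ = 6·(-18)·(24/5)·(36/5)/12³ = -54/25 kN
  M_A = M₀b(2a-b)/L² = (-18)·(36/5)·(2·(24/5)-(36/5))/12² = -54/25 kN·m
  R_B = -6M₀ab/L³ = -6·(-18)·(24/5)·(36/5)/12³ = 54/25 kN
  M_B = M₀a(2b-a)/L² = (-18)·(24/5)·(2·(36/5)-(24/5))/12² = -144/25 kN·m
Load 3 — applied couple M₀=17 kN·m at a=3 m (b=L-a=9):
  R_A = 6M₀ab/L³ = 6·17·3·9/12³ = 51/32 kN
  M_A = M₀b(2a-b)/L² = 17·9·(2·3-9)/12² = -51/16 kN·m
  R_B = -6M₀ab/L³ = -6·17·3·9/12³ = -51/32 kN
  M_B = M₀a(2b-a)/L² = 17·3·(2·9-3)/12² = 85/16 kN·m
Superposition: R_A = -38853/800 kN, M_A = -40539/400 kN·m, R_B = -37947/800 kN, M_B = 38221/400 kN·m

R_A = -38853/800 kN, M_A = -40539/400 kN·m, R_B = -37947/800 kN, M_B = 38221/400 kN·m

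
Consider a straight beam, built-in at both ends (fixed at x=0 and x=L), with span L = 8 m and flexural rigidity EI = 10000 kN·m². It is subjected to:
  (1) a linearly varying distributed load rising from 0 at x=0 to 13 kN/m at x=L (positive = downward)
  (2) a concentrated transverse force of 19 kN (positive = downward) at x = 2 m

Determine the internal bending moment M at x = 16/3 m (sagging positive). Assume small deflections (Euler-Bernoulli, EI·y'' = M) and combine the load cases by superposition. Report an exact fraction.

M(16/3) = 49157/3240 kN·m

Load 1 — triangular load w₀=13 kN/m (0→w₀ over full span):
  M_1 = 3w₀Lx/20 - w₀L²/30 - w₀x³/(6L) = 3·13·8·(16/3)/20 - 13·8²/30 - 13·(16/3)³/(6·8) = 5824/405 kN·m
Load 2 — point force P=19 kN at a=2 m (b=L-a=6):
  M_2 = Pa²(a+3b)(L-x)/L³ - Pa²b/L²  [x>a] = 19·2²·(2+3·6)·(8-(16/3))/8³ - 19·2²·6/8² = 19/24 kN·m
Superposition: M = Σ M_i = 49157/3240 kN·m ≈ 15.171914 kN·m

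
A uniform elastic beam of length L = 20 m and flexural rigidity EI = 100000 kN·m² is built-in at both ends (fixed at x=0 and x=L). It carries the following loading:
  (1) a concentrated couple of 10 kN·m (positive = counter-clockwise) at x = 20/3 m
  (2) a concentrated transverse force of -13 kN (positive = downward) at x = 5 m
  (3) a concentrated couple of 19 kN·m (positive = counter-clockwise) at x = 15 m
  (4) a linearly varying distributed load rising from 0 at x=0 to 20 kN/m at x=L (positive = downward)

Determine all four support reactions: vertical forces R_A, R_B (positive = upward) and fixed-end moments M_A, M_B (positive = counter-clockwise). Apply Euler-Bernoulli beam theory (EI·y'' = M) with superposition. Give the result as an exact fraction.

R_A = 1523/30 kN, M_A = 5665/24 kN·m, R_B = 4087/30 kN, M_B = -9313/24 kN·m

Load 1 — applied couple M₀=10 kN·m at a=20/3 m (b=L-a=40/3):
  R_A = 6M₀ab/L³ = 6·10·(20/3)·(40/3)/20³ = 2/3 kN
  M_A = M₀b(2a-b)/L² = 10·(40/3)·(2·(20/3)-(40/3))/20² = 0 kN·m
  R_B = -6M₀ab/L³ = -6·10·(20/3)·(40/3)/20³ = -2/3 kN
  M_B = M₀a(2b-a)/L² = 10·(20/3)·(2·(40/3)-(20/3))/20² = 10/3 kN·m
Load 2 — point force P=-13 kN at a=5 m (b=L-a=15):
  R_A = Pb²(3a+b)/L³ = (-13)·15²·(3·5+15)/20³ = -351/32 kN
  M_A = Pab²/L² = (-13)·5·15²/20² = -585/16 kN·m
  R_B = Pa²(a+3b)/L³ = (-13)·5²·(5+3·15)/20³ = -65/32 kN
  M_B = -Pa²b/L² = -(-13)·5²·15/20² = 195/16 kN·m
Load 3 — applied couple M₀=19 kN·m at a=15 m (b=L-a=5):
  R_A = 6M₀ab/L³ = 6·19·15·5/20³ = 171/160 kN
  M_A = M₀b(2a-b)/L² = 19·5·(2·15-5)/20² = 95/16 kN·m
  R_B = -6M₀ab/L³ = -6·19·15·5/20³ = -171/160 kN
  M_B = M₀a(2b-a)/L² = 19·15·(2·5-15)/20² = -57/16 kN·m
Load 4 — triangular load w₀=20 kN/m (0→w₀ over full span):
  R_A = 3w₀L/20 = 3·20·20/20 = 60 kN
  M_A = w₀L²/30 = 20·20²/30 = 800/3 kN·m
  R_B = 7w₀L/20 = 7·20·20/20 = 140 kN
  M_B = -w₀L²/20 = -20·20²/20 = -400 kN·m
Superposition: R_A = 1523/30 kN, M_A = 5665/24 kN·m, R_B = 4087/30 kN, M_B = -9313/24 kN·m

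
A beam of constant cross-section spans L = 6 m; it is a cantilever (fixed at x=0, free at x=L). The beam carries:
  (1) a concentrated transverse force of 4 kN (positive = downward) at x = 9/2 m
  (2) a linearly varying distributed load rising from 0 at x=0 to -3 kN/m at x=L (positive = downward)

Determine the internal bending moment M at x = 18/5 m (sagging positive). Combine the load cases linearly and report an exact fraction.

Load 1 — point force P=4 kN at a=9/2 m (b=L-a=3/2):
  M_1 = -P(a-x)  [x≤a] = -4·((9/2)-(18/5)) = -18/5 kN·m
Load 2 — triangular load w₀=-3 kN/m (0→w₀ over full span):
  M_2 = w₀Lx/2 - w₀L²/3 - w₀x³/(6L) = (-3)·6·(18/5)/2 - (-3)·6²/3 - (-3)·(18/5)³/(6·6) = 936/125 kN·m
Superposition: M = Σ M_i = 486/125 kN·m ≈ 3.888000 kN·m

M(18/5) = 486/125 kN·m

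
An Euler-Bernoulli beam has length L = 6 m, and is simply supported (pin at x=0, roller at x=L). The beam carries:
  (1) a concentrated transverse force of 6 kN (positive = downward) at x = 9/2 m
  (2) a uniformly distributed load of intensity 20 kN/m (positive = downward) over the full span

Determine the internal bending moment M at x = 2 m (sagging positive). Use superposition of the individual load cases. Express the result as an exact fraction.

Load 1 — point force P=6 kN at a=9/2 m (b=L-a=3/2):
  M_1 = Pbx/L  [x≤a] = 6·(3/2)·2/6 = 3 kN·m
Load 2 — uniform load w=20 kN/m over full span:
  M_2 = wx(L-x)/2 = 20·2·(6-2)/2 = 80 kN·m
Superposition: M = Σ M_i = 83 kN·m ≈ 83.000000 kN·m

M(2) = 83 kN·m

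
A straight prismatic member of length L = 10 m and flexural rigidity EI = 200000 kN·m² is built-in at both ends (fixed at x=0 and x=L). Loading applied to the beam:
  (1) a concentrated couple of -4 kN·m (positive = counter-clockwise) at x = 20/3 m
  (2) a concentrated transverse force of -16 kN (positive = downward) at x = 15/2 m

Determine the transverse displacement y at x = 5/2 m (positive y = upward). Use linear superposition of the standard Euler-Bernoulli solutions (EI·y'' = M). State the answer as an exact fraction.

Load 1 — applied couple M₀=-4 kN·m at a=20/3 m (b=L-a=10/3):
  y_1 = (R_Ax³/6 - M_Ax²/2)/EI  [x≤a] with R_A=-8/15, M_A=-4/3 = ((-8/15)·(5/2)³/6 - (-4/3)·(5/2)²/2)/200000 = 1/72000 m
Load 2 — point force P=-16 kN at a=15/2 m (b=L-a=5/2):
  y_2 = -Pb²x²(3aL-(3a+b)x)/(6L³EI)  [x≤a] = -(-16)·(5/2)²·(5/2)²·(3·(15/2)·10-(3·(15/2)+(5/2))·(5/2))/(6·10³·200000) = 13/153600 m
Superposition: y = Σ y_i = 227/2304000 m ≈ 0.000099 m

y(5/2) = 227/2304000 m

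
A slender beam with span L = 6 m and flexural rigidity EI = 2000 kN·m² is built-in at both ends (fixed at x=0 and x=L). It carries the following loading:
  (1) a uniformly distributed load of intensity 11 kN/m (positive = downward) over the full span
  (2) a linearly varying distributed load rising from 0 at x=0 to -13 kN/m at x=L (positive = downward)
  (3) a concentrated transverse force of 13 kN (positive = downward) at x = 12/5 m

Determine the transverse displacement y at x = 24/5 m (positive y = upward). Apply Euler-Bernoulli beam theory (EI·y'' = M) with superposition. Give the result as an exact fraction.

y(24/5) = -72/15625 m

Load 1 — uniform load w=11 kN/m over full span:
  y_1 = -wx²(L-x)²/(24EI) = -11·(24/5)²·(6-(24/5))²/(24·2000) = -594/78125 m
Load 2 — triangular load w₀=-13 kN/m (0→w₀ over full span):
  y_2 = -w₀x²(L-x)²(x+2L)/(120LEI) = -(-13)·(24/5)²·(6-(24/5))²·((24/5)+2·6)/(120·6·2000) = 9828/1953125 m
Load 3 — point force P=13 kN at a=12/5 m (b=L-a=18/5):
  y_3 = -Pa²(L-x)²(3bL-(3b+a)(L-x))/(6L³EI)  [x>a] = -13·(12/5)²·(6-(24/5))²·(3·(18/5)·6-(3·(18/5)+(12/5))·(6-(24/5)))/(6·6³·2000) = -3978/1953125 m
Superposition: y = Σ y_i = -72/15625 m ≈ -0.004608 m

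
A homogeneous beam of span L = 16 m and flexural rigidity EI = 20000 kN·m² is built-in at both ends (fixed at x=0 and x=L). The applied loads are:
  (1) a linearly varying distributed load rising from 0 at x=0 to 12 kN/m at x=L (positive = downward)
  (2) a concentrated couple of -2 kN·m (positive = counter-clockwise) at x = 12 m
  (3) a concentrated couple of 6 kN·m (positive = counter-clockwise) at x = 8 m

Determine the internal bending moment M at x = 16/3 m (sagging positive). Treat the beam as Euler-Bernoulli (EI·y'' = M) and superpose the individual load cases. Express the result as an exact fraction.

M(16/3) = 36301/1080 kN·m

Load 1 — triangular load w₀=12 kN/m (0→w₀ over full span):
  M_1 = 3w₀Lx/20 - w₀L²/30 - w₀x³/(6L) = 3·12·16·(16/3)/20 - 12·16²/30 - 12·(16/3)³/(6·16) = 4352/135 kN·m
Load 2 — applied couple M₀=-2 kN·m at a=12 m (b=L-a=4):
  M_2 = R_Ax - M_A  [x≤a] with R_A=-9/64, M_A=-5/8 = (-9/64)·(16/3) - (-5/8) = -1/8 kN·m
Load 3 — applied couple M₀=6 kN·m at a=8 m (b=L-a=8):
  M_3 = R_Ax - M_A  [x≤a] with R_A=9/16, M_A=3/2 = (9/16)·(16/3) - (3/2) = 3/2 kN·m
Superposition: M = Σ M_i = 36301/1080 kN·m ≈ 33.612037 kN·m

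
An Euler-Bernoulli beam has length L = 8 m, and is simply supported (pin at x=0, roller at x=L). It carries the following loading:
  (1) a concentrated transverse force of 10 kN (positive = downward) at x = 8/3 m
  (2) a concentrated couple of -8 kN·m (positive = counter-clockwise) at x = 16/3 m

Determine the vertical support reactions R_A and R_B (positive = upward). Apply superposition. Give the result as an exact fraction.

R_A = 17/3 kN, R_B = 13/3 kN

Load 1 — point force P=10 kN at a=8/3 m (b=L-a=16/3):
  R_A = Pb/L = 10·(16/3)/8 = 20/3 kN
  R_B = Pa/L = 10·(8/3)/8 = 10/3 kN
Load 2 — applied couple M₀=-8 kN·m at a=16/3 m (b=L-a=8/3):
  R_A = M₀/L = (-8)/8 = -1 kN
  R_B = -M₀/L = -(-8)/8 = 1 kN
Superposition: R_A = 17/3 kN, R_B = 13/3 kN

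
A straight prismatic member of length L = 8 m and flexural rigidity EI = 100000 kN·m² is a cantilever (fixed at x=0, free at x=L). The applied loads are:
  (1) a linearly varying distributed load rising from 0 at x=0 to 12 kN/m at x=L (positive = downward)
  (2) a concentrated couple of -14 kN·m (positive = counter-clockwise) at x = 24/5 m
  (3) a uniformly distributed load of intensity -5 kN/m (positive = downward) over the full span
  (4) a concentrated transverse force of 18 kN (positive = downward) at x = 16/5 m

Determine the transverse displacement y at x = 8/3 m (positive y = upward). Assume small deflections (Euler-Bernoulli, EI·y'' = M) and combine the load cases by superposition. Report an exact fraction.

Load 1 — triangular load w₀=12 kN/m (0→w₀ over full span):
  y_1 = (w₀Lx³/12-w₀L²x²/6-w₀x⁵/(120L))/EI = (12·8·(8/3)³/12-12·8²·(8/3)²/6-12·(8/3)⁵/(120·8))/100000 = -28864/3796875 m
Load 2 — applied couple M₀=-14 kN·m at a=24/5 m (b=L-a=16/5):
  y_2 = M₀x²/(2EI)  [x≤a] = (-14)·(8/3)²/(2·100000) = -14/28125 m
Load 3 — uniform load w=-5 kN/m over full span:
  y_3 = -wx²(x²-4Lx+6L²)/(24EI) = -(-5)·(8/3)²·((8/3)²-4·8·(8/3)+6·8²)/(24·100000) = 688/151875 m
Load 4 — point force P=18 kN at a=16/5 m (b=L-a=24/5):
  y_4 = -Px²(3a-x)/(6EI)  [x≤a] = -18·(8/3)²·(3·(16/5)-(8/3))/(6·100000) = -208/140625 m
Superposition: y = Σ y_i = -142/28125 m ≈ -0.005049 m

y(8/3) = -142/28125 m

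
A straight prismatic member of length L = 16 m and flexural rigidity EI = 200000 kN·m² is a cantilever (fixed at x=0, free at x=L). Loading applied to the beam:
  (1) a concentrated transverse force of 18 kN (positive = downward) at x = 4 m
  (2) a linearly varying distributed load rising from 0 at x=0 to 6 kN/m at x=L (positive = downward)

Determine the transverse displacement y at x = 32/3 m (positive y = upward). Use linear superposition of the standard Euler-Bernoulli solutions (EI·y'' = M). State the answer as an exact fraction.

Load 1 — point force P=18 kN at a=4 m (b=L-a=12):
  y_1 = -Pa²(3x-a)/(6EI)  [x>a] = -18·4²·(3·(32/3)-4)/(6·200000) = -21/3125 m
Load 2 — triangular load w₀=6 kN/m (0→w₀ over full span):
  y_2 = (w₀Lx³/12-w₀L²x²/6-w₀x⁵/(120L))/EI = (6·16·(32/3)³/12-6·16²·(32/3)²/6-6·(32/3)⁵/(120·16))/200000 = -376832/3796875 m
Superposition: y = Σ y_i = -402347/3796875 m ≈ -0.105968 m

y(32/3) = -402347/3796875 m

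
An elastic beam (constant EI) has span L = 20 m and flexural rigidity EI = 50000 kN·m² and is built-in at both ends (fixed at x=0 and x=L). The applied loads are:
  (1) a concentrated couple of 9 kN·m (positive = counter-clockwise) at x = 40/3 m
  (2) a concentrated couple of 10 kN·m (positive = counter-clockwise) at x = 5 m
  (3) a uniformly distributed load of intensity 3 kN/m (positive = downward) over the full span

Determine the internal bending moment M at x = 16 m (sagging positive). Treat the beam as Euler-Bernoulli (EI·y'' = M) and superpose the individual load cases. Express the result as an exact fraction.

Load 1 — applied couple M₀=9 kN·m at a=40/3 m (b=L-a=20/3):
  M_1 = R_Ax - M_A - M₀  [x>a] with R_A=3/5, M_A=3 = (3/5)·16 - 3 - 9 = -12/5 kN·m
Load 2 — applied couple M₀=10 kN·m at a=5 m (b=L-a=15):
  M_2 = R_Ax - M_A - M₀  [x>a] with R_A=9/16, M_A=-15/8 = (9/16)·16 - (-15/8) - 10 = 7/8 kN·m
Load 3 — uniform load w=3 kN/m over full span:
  M_3 = wLx/2 - wL²/12 - wx²/2 = 3·20·16/2 - 3·20²/12 - 3·16²/2 = -4 kN·m
Superposition: M = Σ M_i = -221/40 kN·m ≈ -5.525000 kN·m

M(16) = -221/40 kN·m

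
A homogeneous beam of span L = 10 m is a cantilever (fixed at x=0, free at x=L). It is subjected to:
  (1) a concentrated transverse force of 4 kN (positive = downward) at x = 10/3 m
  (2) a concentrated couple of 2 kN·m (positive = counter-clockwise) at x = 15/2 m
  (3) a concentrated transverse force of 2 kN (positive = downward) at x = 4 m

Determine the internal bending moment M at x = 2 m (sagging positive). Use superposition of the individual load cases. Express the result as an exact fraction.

M(2) = -22/3 kN·m

Load 1 — point force P=4 kN at a=10/3 m (b=L-a=20/3):
  M_1 = -P(a-x)  [x≤a] = -4·((10/3)-2) = -16/3 kN·m
Load 2 — applied couple M₀=2 kN·m at a=15/2 m (b=L-a=5/2):
  M_2 = M₀  [x≤a] = 2 = 2 kN·m
Load 3 — point force P=2 kN at a=4 m (b=L-a=6):
  M_3 = -P(a-x)  [x≤a] = -2·(4-2) = -4 kN·m
Superposition: M = Σ M_i = -22/3 kN·m ≈ -7.333333 kN·m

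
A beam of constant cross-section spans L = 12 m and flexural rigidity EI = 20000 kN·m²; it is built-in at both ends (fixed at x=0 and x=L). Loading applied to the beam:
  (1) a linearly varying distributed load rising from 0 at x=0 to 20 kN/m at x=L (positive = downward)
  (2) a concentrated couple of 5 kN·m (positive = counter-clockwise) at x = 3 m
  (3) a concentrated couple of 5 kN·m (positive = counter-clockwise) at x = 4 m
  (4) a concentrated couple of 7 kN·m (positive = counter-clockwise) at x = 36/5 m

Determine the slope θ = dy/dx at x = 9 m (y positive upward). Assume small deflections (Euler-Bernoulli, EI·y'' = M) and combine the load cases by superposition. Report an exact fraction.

θ(9) = 215291/32000000 rad

Load 1 — triangular load w₀=20 kN/m (0→w₀ over full span):
  θ_1 = -w₀(2x(L-x)(L-2x)(x+2L)+x²(L-x)²)/(120LEI) = -20·(2·9·(12-9)·(12-2·9)·(9+2·12)+9²·(12-9)²)/(120·12·20000) = 1107/160000 rad
Load 2 — applied couple M₀=5 kN·m at a=3 m (b=L-a=9):
  θ_2 = (R_Ax²/2 - M_Ax - M₀(x-a))/EI  [x>a] with R_A=15/32, M_A=-15/16 = ((15/32)·9²/2 - (-15/16)·9 - 5·(9-3))/20000 = -33/256000 rad
Load 3 — applied couple M₀=5 kN·m at a=4 m (b=L-a=8):
  θ_3 = (R_Ax²/2 - M_Ax - M₀(x-a))/EI  [x>a] with R_A=5/9, M_A=0 = ((5/9)·9²/2 - 0·9 - 5·(9-4))/20000 = -1/8000 rad
Load 4 — applied couple M₀=7 kN·m at a=36/5 m (b=L-a=24/5):
  θ_4 = (R_Ax²/2 - M_Ax - M₀(x-a))/EI  [x>a] with R_A=21/25, M_A=56/25 = ((21/25)·9²/2 - (56/25)·9 - 7·(9-(36/5)))/20000 = 63/1000000 rad
Superposition: θ = Σ θ_i = 215291/32000000 rad ≈ 0.006728 rad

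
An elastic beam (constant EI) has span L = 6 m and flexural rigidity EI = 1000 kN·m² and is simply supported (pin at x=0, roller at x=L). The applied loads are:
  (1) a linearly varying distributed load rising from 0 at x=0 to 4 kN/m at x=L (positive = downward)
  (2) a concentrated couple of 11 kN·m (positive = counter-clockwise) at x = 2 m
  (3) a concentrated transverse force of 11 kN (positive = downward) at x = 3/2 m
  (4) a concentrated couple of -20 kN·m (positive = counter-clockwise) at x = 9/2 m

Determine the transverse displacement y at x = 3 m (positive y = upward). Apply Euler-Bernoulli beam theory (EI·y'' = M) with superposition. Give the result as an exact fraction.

y(3) = -649/32000 m

Load 1 — triangular load w₀=4 kN/m (0→w₀ over full span):
  y_1 = -w₀x(7L⁴-10L²x²+3x⁴)/(360LEI) = -4·3·(7·6⁴-10·6²·3²+3·3⁴)/(360·6·1000) = -27/800 m
Load 2 — applied couple M₀=11 kN·m at a=2 m (b=L-a=4):
  y_2 = (M₀x³/(6L)-M₀(x-a)²/2+C₁x)/EI  [x>a] with C₁=M₀(3b²-L²)/(6L)=11/3 = (11·3³/(6·6)-11·(3-2)²/2+(11/3)·3)/1000 = 11/800 m
Load 3 — point force P=11 kN at a=3/2 m (b=L-a=9/2):
  y_3 = -Pa(L-x)(2Lx-a²-x²)/(6LEI)  [x>a] = -11·(3/2)·(6-3)·(2·6·3-(3/2)²-3²)/(6·6·1000) = -1089/32000 m
Load 4 — applied couple M₀=-20 kN·m at a=9/2 m (b=L-a=3/2):
  y_4 = (M₀x³/(6L)+C₁x)/EI  [x≤a] with C₁=M₀(3b²-L²)/(6L)=65/4 = ((-20)·3³/(6·6)+(65/4)·3)/1000 = 27/800 m
Superposition: y = Σ y_i = -649/32000 m ≈ -0.020281 m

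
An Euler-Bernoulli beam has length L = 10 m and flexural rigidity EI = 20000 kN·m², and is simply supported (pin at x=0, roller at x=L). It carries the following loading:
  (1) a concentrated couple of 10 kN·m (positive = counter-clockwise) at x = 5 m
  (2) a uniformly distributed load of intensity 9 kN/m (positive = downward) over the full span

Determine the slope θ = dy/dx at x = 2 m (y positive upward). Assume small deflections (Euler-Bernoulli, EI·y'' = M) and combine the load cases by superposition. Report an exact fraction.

Load 1 — applied couple M₀=10 kN·m at a=5 m (b=L-a=5):
  θ_1 = (M₀x²/(2L)+C₁)/EI  [x≤a] with C₁=M₀(3b²-L²)/(6L)=-25/6 = (10·2²/(2·10)+(-25/6))/20000 = -13/120000 rad
Load 2 — uniform load w=9 kN/m over full span:
  θ_2 = -w(L³-6Lx²+4x³)/(24EI) = -9·(10³-6·10·2²+4·2³)/(24·20000) = -297/20000 rad
Superposition: θ = Σ θ_i = -359/24000 rad ≈ -0.014958 rad

θ(2) = -359/24000 rad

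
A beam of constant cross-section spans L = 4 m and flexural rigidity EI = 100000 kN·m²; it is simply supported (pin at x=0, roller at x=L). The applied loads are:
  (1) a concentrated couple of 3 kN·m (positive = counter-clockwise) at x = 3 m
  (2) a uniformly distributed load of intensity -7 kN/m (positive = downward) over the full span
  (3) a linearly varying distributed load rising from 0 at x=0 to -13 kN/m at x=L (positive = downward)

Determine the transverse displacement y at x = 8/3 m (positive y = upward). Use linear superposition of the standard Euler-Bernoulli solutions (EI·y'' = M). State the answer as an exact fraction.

Load 1 — applied couple M₀=3 kN·m at a=3 m (b=L-a=1):
  y_1 = (M₀x³/(6L)+C₁x)/EI  [x≤a] with C₁=M₀(3b²-L²)/(6L)=-13/8 = (3·(8/3)³/(6·4)+(-13/8)·(8/3))/100000 = -53/2700000 m
Load 2 — uniform load w=-7 kN/m over full span:
  y_2 = -wx(L³-2Lx²+x³)/(24EI) = -(-7)·(8/3)·(4³-2·4·(8/3)²+(8/3)³)/(24·100000) = 154/759375 m
Load 3 — triangular load w₀=-13 kN/m (0→w₀ over full span):
  y_3 = -w₀x(7L⁴-10L²x²+3x⁴)/(360LEI) = -(-13)·(8/3)·(7·4⁴-10·4²·(8/3)²+3·(8/3)⁴)/(360·4·100000) = 442/2278125 m
Superposition: y = Σ y_i = 27497/72900000 m ≈ 0.000377 m

y(8/3) = 27497/72900000 m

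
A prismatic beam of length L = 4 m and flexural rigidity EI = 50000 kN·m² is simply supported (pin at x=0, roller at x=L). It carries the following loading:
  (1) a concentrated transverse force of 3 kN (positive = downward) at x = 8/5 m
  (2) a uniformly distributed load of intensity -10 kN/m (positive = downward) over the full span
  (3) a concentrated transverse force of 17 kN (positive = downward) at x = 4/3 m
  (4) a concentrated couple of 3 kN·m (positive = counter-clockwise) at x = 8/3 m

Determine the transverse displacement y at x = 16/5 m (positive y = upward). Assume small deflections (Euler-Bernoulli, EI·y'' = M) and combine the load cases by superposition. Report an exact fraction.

y(16/5) = 872/6328125 m

Load 1 — point force P=3 kN at a=8/5 m (b=L-a=12/5):
  y_1 = -Pa(L-x)(2Lx-a²-x²)/(6LEI)  [x>a] = -3·(8/5)·(4-(16/5))·(2·4·(16/5)-(8/5)²-(16/5)²)/(6·4·50000) = -16/390625 m
Load 2 — uniform load w=-10 kN/m over full span:
  y_2 = -wx(L³-2Lx²+x³)/(24EI) = -(-10)·(16/5)·(4³-2·4·(16/5)²+(16/5)³)/(24·50000) = 464/1171875 m
Load 3 — point force P=17 kN at a=4/3 m (b=L-a=8/3):
  y_3 = -Pa(L-x)(2Lx-a²-x²)/(6LEI)  [x>a] = -17·(4/3)·(4-(16/5))·(2·4·(16/5)-(4/3)²-(16/5)²)/(6·4·50000) = -6494/31640625 m
Load 4 — applied couple M₀=3 kN·m at a=8/3 m (b=L-a=4/3):
  y_4 = (M₀x³/(6L)-M₀(x-a)²/2+C₁x)/EI  [x>a] with C₁=M₀(3b²-L²)/(6L)=-4/3 = (3·(16/5)³/(6·4)-3·((16/5)-(8/3))²/2+(-4/3)·(16/5))/50000 = -14/1171875 m
Superposition: y = Σ y_i = 872/6328125 m ≈ 0.000138 m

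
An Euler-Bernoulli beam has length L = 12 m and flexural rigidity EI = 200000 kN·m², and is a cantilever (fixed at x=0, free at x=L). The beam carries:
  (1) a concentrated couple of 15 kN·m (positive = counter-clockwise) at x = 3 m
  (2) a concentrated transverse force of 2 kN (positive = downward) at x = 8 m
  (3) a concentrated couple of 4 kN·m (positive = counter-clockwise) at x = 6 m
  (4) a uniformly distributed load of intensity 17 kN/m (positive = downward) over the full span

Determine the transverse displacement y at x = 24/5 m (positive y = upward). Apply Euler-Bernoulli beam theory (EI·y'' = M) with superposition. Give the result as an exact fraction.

Load 1 — applied couple M₀=15 kN·m at a=3 m (b=L-a=9):
  y_1 = M₀a(2x-a)/(2EI)  [x>a] = 15·3·(2·(24/5)-3)/(2·200000) = 297/400000 m
Load 2 — point force P=2 kN at a=8 m (b=L-a=4):
  y_2 = -Px²(3a-x)/(6EI)  [x≤a] = -2·(24/5)²·(3·8-(24/5))/(6·200000) = -288/390625 m
Load 3 — applied couple M₀=4 kN·m at a=6 m (b=L-a=6):
  y_3 = M₀x²/(2EI)  [x≤a] = 4·(24/5)²/(2·200000) = 18/78125 m
Load 4 — uniform load w=17 kN/m over full span:
  y_4 = -wx²(x²-4Lx+6L²)/(24EI) = -17·(24/5)²·((24/5)²-4·12·(24/5)+6·12²)/(24·200000) = -104652/1953125 m
Superposition: y = Σ y_i = -13336551/250000000 m ≈ -0.053346 m

y(24/5) = -13336551/250000000 m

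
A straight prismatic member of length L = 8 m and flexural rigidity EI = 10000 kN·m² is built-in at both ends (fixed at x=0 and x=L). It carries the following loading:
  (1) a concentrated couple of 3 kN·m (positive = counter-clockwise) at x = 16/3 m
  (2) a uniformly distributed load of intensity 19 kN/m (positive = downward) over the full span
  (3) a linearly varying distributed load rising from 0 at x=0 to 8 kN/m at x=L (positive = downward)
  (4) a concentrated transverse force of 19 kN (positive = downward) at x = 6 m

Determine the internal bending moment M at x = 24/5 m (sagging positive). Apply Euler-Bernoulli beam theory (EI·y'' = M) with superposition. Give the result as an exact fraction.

M(24/5) = 63693/1000 kN·m

Load 1 — applied couple M₀=3 kN·m at a=16/3 m (b=L-a=8/3):
  M_1 = R_Ax - M_A  [x≤a] with R_A=1/2, M_A=1 = (1/2)·(24/5) - 1 = 7/5 kN·m
Load 2 — uniform load w=19 kN/m over full span:
  M_2 = wLx/2 - wL²/12 - wx²/2 = 19·8·(24/5)/2 - 19·8²/12 - 19·(24/5)²/2 = 3344/75 kN·m
Load 3 — triangular load w₀=8 kN/m (0→w₀ over full span):
  M_3 = 3w₀Lx/20 - w₀L²/30 - w₀x³/(6L) = 3·8·8·(24/5)/20 - 8·8²/30 - 8·(24/5)³/(6·8) = 3968/375 kN·m
Load 4 — point force P=19 kN at a=6 m (b=L-a=2):
  M_4 = Pb²(3a+b)x/L³ - Pab²/L²  [x≤a] = 19·2²·(3·6+2)·(24/5)/8³ - 19·6·2²/8² = 57/8 kN·m
Superposition: M = Σ M_i = 63693/1000 kN·m ≈ 63.693000 kN·m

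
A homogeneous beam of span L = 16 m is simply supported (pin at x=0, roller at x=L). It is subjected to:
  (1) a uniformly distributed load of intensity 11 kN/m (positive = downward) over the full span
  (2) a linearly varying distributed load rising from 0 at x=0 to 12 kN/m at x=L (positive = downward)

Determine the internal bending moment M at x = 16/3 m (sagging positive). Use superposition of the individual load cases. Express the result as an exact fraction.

M(16/3) = 12544/27 kN·m

Load 1 — uniform load w=11 kN/m over full span:
  M_1 = wx(L-x)/2 = 11·(16/3)·(16-(16/3))/2 = 2816/9 kN·m
Load 2 — triangular load w₀=12 kN/m (0→w₀ over full span):
  M_2 = w₀Lx/6 - w₀x³/(6L) = 12·16·(16/3)/6 - 12·(16/3)³/(6·16) = 4096/27 kN·m
Superposition: M = Σ M_i = 12544/27 kN·m ≈ 464.592593 kN·m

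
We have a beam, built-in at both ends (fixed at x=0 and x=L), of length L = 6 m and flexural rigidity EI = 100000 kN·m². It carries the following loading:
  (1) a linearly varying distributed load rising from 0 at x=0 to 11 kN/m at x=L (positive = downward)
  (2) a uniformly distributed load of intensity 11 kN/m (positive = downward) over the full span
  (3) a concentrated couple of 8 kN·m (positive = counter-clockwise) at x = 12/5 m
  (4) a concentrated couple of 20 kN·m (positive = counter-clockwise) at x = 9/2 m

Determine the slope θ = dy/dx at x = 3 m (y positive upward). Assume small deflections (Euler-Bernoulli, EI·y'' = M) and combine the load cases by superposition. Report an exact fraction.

θ(3) = -861/40000000 rad

Load 1 — triangular load w₀=11 kN/m (0→w₀ over full span):
  θ_1 = -w₀(2x(L-x)(L-2x)(x+2L)+x²(L-x)²)/(120LEI) = -11·(2·3·(6-3)·(6-2·3)·(3+2·6)+3²·(6-3)²)/(120·6·100000) = -99/8000000 rad
Load 2 — uniform load w=11 kN/m over full span:
  θ_2 = -wx(L-x)(L-2x)/(12EI) = -11·3·(6-3)·(6-2·3)/(12·100000) = 0 rad
Load 3 — applied couple M₀=8 kN·m at a=12/5 m (b=L-a=18/5):
  θ_3 = (R_Ax²/2 - M_Ax - M₀(x-a))/EI  [x>a] with R_A=48/25, M_A=24/25 = ((48/25)·3²/2 - (24/25)·3 - 8·(3-(12/5)))/100000 = 3/312500 rad
Load 4 — applied couple M₀=20 kN·m at a=9/2 m (b=L-a=3/2):
  θ_4 = (R_Ax²/2 - M_Ax)/EI  [x≤a] with R_A=15/4, M_A=25/4 = ((15/4)·3²/2 - (25/4)·3)/100000 = -3/160000 rad
Superposition: θ = Σ θ_i = -861/40000000 rad ≈ -0.000022 rad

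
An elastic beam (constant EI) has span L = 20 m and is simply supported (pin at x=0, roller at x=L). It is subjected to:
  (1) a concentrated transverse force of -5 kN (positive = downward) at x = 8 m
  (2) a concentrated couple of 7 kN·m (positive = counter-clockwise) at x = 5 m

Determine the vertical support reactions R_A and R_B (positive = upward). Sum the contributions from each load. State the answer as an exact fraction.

R_A = -53/20 kN, R_B = -47/20 kN

Load 1 — point force P=-5 kN at a=8 m (b=L-a=12):
  R_A = Pb/L = (-5)·12/20 = -3 kN
  R_B = Pa/L = (-5)·8/20 = -2 kN
Load 2 — applied couple M₀=7 kN·m at a=5 m (b=L-a=15):
  R_A = M₀/L = 7/20 kN
  R_B = -M₀/L = -7/20 kN
Superposition: R_A = -53/20 kN, R_B = -47/20 kN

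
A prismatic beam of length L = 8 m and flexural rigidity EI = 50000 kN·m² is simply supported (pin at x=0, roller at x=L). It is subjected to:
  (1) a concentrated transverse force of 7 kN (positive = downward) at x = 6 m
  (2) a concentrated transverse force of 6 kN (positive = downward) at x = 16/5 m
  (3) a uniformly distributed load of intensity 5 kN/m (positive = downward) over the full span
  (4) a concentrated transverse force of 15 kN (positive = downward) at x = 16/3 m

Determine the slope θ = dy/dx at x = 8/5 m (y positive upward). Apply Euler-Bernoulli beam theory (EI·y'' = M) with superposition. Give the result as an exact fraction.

θ(8/5) = -1084829/337500000 rad

Load 1 — point force P=7 kN at a=6 m (b=L-a=2):
  θ_1 = -Pb(L²-b²-3x²)/(6LEI)  [x≤a] = -7·2·(8²-2²-3·(8/5)²)/(6·8·50000) = -763/2500000 rad
Load 2 — point force P=6 kN at a=16/5 m (b=L-a=24/5):
  θ_2 = -Pb(L²-b²-3x²)/(6LEI)  [x≤a] = -6·(24/5)·(8²-(24/5)²-3·(8/5)²)/(6·8·50000) = -156/390625 rad
Load 3 — uniform load w=5 kN/m over full span:
  θ_3 = -w(L³-6Lx²+4x³)/(24EI) = -5·(8³-6·8·(8/5)²+4·(8/5)³)/(24·50000) = -132/78125 rad
Load 4 — point force P=15 kN at a=16/3 m (b=L-a=8/3):
  θ_4 = -Pb(L²-b²-3x²)/(6LEI)  [x≤a] = -15·(8/3)·(8²-(8/3)²-3·(8/5)²)/(6·8·50000) = -346/421875 rad
Superposition: θ = Σ θ_i = -1084829/337500000 rad ≈ -0.003214 rad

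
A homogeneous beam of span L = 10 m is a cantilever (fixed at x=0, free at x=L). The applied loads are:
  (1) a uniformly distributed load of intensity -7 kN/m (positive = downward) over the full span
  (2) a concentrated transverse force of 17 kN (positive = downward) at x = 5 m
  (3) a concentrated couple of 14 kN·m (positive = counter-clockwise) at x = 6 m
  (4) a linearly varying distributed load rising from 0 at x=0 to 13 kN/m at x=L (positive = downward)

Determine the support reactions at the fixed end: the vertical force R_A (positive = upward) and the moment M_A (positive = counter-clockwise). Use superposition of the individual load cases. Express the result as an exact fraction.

Load 1 — uniform load w=-7 kN/m over full span:
  R_A = wL = (-7)·10 = -70 kN
  M_A = wL²/2 = (-7)·10²/2 = -350 kN·m
Load 2 — point force P=17 kN at a=5 m (b=L-a=5):
  R_A = P = 17 kN
  M_A = Pa = 17·5 = 85 kN·m
Load 3 — applied couple M₀=14 kN·m at a=6 m (b=L-a=4):
  R_A = 0 kN
  M_A = -M₀ = -14 kN·m
Load 4 — triangular load w₀=13 kN/m (0→w₀ over full span):
  R_A = w₀L/2 = 13·10/2 = 65 kN
  M_A = w₀L²/3 = 13·10²/3 = 1300/3 kN·m
Superposition: R_A = 12 kN, M_A = 463/3 kN·m

R_A = 12 kN, M_A = 463/3 kN·m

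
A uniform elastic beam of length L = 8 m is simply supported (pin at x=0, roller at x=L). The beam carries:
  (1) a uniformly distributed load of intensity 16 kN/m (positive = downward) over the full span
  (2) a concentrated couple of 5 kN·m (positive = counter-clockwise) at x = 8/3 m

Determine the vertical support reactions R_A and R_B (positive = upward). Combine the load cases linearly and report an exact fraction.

Load 1 — uniform load w=16 kN/m over full span:
  R_A = wL/2 = 16·8/2 = 64 kN
  R_B = wL/2 = 16·8/2 = 64 kN
Load 2 — applied couple M₀=5 kN·m at a=8/3 m (b=L-a=16/3):
  R_A = M₀/L = 5/8 kN
  R_B = -M₀/L = -5/8 kN
Superposition: R_A = 517/8 kN, R_B = 507/8 kN

R_A = 517/8 kN, R_B = 507/8 kN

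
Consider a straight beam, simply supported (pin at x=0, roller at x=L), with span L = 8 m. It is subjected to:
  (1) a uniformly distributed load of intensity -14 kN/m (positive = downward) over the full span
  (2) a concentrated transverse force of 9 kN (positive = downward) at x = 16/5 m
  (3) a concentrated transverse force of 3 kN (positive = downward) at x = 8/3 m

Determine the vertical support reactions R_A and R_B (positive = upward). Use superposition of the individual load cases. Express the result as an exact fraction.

Load 1 — uniform load w=-14 kN/m over full span:
  R_A = wL/2 = (-14)·8/2 = -56 kN
  R_B = wL/2 = (-14)·8/2 = -56 kN
Load 2 — point force P=9 kN at a=16/5 m (b=L-a=24/5):
  R_A = Pb/L = 9·(24/5)/8 = 27/5 kN
  R_B = Pa/L = 9·(16/5)/8 = 18/5 kN
Load 3 — point force P=3 kN at a=8/3 m (b=L-a=16/3):
  R_A = Pb/L = 3·(16/3)/8 = 2 kN
  R_B = Pa/L = 3·(8/3)/8 = 1 kN
Superposition: R_A = -243/5 kN, R_B = -257/5 kN

R_A = -243/5 kN, R_B = -257/5 kN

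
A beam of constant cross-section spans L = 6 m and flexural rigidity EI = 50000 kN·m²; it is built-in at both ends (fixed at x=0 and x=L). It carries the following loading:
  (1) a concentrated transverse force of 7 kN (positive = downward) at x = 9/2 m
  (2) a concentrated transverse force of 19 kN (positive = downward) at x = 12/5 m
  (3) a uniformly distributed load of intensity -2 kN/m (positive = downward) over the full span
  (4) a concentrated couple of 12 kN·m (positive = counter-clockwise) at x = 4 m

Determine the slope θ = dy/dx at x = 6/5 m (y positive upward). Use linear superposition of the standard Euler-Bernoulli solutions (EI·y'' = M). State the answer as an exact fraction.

Load 1 — point force P=7 kN at a=9/2 m (b=L-a=3/2):
  θ_1 = -Pb²x(2aL-(3a+b)x)/(2L³EI)  [x≤a] = -7·(3/2)²·(6/5)·(2·(9/2)·6-(3·(9/2)+(3/2))·(6/5))/(2·6³·50000) = -63/2000000 rad
Load 2 — point force P=19 kN at a=12/5 m (b=L-a=18/5):
  θ_2 = -Pb²x(2aL-(3a+b)x)/(2L³EI)  [x≤a] = -19·(18/5)²·(6/5)·(2·(12/5)·6-(3·(12/5)+(18/5))·(6/5))/(2·6³·50000) = -16929/78125000 rad
Load 3 — uniform load w=-2 kN/m over full span:
  θ_3 = -wx(L-x)(L-2x)/(12EI) = -(-2)·(6/5)·(6-(6/5))·(6-2·(6/5))/(12·50000) = 27/390625 rad
Load 4 — applied couple M₀=12 kN·m at a=4 m (b=L-a=2):
  θ_4 = (R_Ax²/2 - M_Ax)/EI  [x≤a] with R_A=8/3, M_A=4 = ((8/3)·(6/5)²/2 - 4·(6/5))/50000 = -9/156250 rad
Superposition: θ = Σ θ_i = -295839/1250000000 rad ≈ -0.000237 rad

θ(6/5) = -295839/1250000000 rad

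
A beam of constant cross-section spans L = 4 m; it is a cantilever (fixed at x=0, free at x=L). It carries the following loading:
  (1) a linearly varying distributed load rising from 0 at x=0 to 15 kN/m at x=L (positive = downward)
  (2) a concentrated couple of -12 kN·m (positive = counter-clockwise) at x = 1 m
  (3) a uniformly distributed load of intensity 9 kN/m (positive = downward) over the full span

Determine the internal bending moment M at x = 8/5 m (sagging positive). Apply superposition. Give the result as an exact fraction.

Load 1 — triangular load w₀=15 kN/m (0→w₀ over full span):
  M_1 = w₀Lx/2 - w₀L²/3 - w₀x³/(6L) = 15·4·(8/5)/2 - 15·4²/3 - 15·(8/5)³/(6·4) = -864/25 kN·m
Load 2 — applied couple M₀=-12 kN·m at a=1 m (b=L-a=3):
  M_2 = 0  [x>a] = 0 kN·m
Load 3 — uniform load w=9 kN/m over full span:
  M_3 = -w(L-x)²/2 = -9·(4-(8/5))²/2 = -648/25 kN·m
Superposition: M = Σ M_i = -1512/25 kN·m ≈ -60.480000 kN·m

M(8/5) = -1512/25 kN·m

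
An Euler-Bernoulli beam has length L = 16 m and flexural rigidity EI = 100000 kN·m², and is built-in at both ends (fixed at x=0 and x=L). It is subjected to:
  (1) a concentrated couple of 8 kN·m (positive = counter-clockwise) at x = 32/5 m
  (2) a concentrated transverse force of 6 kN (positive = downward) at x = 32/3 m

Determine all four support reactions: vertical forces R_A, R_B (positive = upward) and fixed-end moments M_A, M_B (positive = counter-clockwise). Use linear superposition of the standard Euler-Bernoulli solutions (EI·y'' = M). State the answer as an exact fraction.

Load 1 — applied couple M₀=8 kN·m at a=32/5 m (b=L-a=48/5):
  R_A = 6M₀ab/L³ = 6·8·(32/5)·(48/5)/16³ = 18/25 kN
  M_A = M₀b(2a-b)/L² = 8·(48/5)·(2·(32/5)-(48/5))/16² = 24/25 kN·m
  R_B = -6M₀ab/L³ = -6·8·(32/5)·(48/5)/16³ = -18/25 kN
  M_B = M₀a(2b-a)/L² = 8·(32/5)·(2·(48/5)-(32/5))/16² = 64/25 kN·m
Load 2 — point force P=6 kN at a=32/3 m (b=L-a=16/3):
  R_A = Pb²(3a+b)/L³ = 6·(16/3)²·(3·(32/3)+(16/3))/16³ = 14/9 kN
  M_A = Pab²/L² = 6·(32/3)·(16/3)²/16² = 64/9 kN·m
  R_B = Pa²(a+3b)/L³ = 6·(32/3)²·((32/3)+3·(16/3))/16³ = 40/9 kN
  M_B = -Pa²b/L² = -6·(32/3)²·(16/3)/16² = -128/9 kN·m
Superposition: R_A = 512/225 kN, M_A = 1816/225 kN·m, R_B = 838/225 kN, M_B = -2624/225 kN·m

R_A = 512/225 kN, M_A = 1816/225 kN·m, R_B = 838/225 kN, M_B = -2624/225 kN·m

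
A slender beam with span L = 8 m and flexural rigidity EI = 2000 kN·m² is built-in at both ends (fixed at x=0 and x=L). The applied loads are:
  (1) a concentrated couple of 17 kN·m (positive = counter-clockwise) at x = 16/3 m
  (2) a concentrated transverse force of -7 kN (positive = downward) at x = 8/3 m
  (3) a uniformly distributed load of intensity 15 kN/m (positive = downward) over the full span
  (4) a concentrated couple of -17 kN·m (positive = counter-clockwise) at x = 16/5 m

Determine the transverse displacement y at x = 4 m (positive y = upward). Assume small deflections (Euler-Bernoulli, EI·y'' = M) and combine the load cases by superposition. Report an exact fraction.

y(4) = -43579/506250 m

Load 1 — applied couple M₀=17 kN·m at a=16/3 m (b=L-a=8/3):
  y_1 = (R_Ax³/6 - M_Ax²/2)/EI  [x≤a] with R_A=17/6, M_A=17/3 = ((17/6)·4³/6 - (17/3)·4²/2)/2000 = -17/2250 m
Load 2 — point force P=-7 kN at a=8/3 m (b=L-a=16/3):
  y_2 = -Pa²(L-x)²(3bL-(3b+a)(L-x))/(6L³EI)  [x>a] = -(-7)·(8/3)²·(8-4)²·(3·(16/3)·8-(3·(16/3)+(8/3))·(8-4))/(6·8³·2000) = 14/2025 m
Load 3 — uniform load w=15 kN/m over full span:
  y_3 = -wx²(L-x)²/(24EI) = -15·4²·(8-4)²/(24·2000) = -2/25 m
Load 4 — applied couple M₀=-17 kN·m at a=16/5 m (b=L-a=24/5):
  y_4 = (R_Ax³/6 - M_Ax²/2 - M₀(x-a)²/2)/EI  [x>a] with R_A=-153/50, M_A=-51/25 = ((-153/50)·4³/6 - (-51/25)·4²/2 - (-17)·(4-(16/5))²/2)/2000 = -17/3125 m
Superposition: y = Σ y_i = -43579/506250 m ≈ -0.086082 m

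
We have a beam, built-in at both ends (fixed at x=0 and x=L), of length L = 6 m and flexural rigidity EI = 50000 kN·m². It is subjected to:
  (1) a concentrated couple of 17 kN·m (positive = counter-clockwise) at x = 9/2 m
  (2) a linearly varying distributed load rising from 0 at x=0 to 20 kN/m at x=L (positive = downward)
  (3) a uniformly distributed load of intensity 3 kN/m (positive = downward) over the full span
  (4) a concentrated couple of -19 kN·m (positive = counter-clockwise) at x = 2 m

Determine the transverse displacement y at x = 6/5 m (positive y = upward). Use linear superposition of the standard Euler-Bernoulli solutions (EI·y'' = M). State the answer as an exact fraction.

Load 1 — applied couple M₀=17 kN·m at a=9/2 m (b=L-a=3/2):
  y_1 = (R_Ax³/6 - M_Ax²/2)/EI  [x≤a] with R_A=51/16, M_A=85/16 = ((51/16)·(6/5)³/6 - (85/16)·(6/5)²/2)/50000 = -2907/50000000 m
Load 2 — triangular load w₀=20 kN/m (0→w₀ over full span):
  y_2 = -w₀x²(L-x)²(x+2L)/(120LEI) = -20·(6/5)²·(6-(6/5))²·((6/5)+2·6)/(120·6·50000) = -2376/9765625 m
Load 3 — uniform load w=3 kN/m over full span:
  y_3 = -wx²(L-x)²/(24EI) = -3·(6/5)²·(6-(6/5))²/(24·50000) = -162/1953125 m
Load 4 — applied couple M₀=-19 kN·m at a=2 m (b=L-a=4):
  y_4 = (R_Ax³/6 - M_Ax²/2)/EI  [x≤a] with R_A=-38/9, M_A=0 = ((-38/9)·(6/5)³/6 - 0·(6/5)²/2)/50000 = -19/781250 m
Superposition: y = Σ y_i = -510883/1250000000 m ≈ -0.000409 m

y(6/5) = -510883/1250000000 m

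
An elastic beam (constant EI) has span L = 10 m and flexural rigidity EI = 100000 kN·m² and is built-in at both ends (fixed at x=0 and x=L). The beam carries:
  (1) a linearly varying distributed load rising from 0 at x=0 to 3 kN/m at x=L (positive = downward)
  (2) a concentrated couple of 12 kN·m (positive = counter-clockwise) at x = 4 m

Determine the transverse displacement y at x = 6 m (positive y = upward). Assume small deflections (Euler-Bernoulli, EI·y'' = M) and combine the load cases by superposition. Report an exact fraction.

Load 1 — triangular load w₀=3 kN/m (0→w₀ over full span):
  y_1 = -w₀x²(L-x)²(x+2L)/(120LEI) = -3·6²·(10-6)²·(6+2·10)/(120·10·100000) = -117/312500 m
Load 2 — applied couple M₀=12 kN·m at a=4 m (b=L-a=6):
  y_2 = (R_Ax³/6 - M_Ax²/2 - M₀(x-a)²/2)/EI  [x>a] with R_A=216/125, M_A=36/25 = ((216/125)·6³/6 - (36/25)·6²/2 - 12·(6-4)²/2)/100000 = 48/390625 m
Superposition: y = Σ y_i = -393/1562500 m ≈ -0.000252 m

y(6) = -393/1562500 m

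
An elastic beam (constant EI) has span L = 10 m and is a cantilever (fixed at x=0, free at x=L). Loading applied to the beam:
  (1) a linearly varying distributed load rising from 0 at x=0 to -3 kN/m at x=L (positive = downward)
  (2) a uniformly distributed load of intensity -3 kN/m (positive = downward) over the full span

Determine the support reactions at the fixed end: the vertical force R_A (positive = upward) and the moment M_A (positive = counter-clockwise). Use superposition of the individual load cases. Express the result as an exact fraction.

Load 1 — triangular load w₀=-3 kN/m (0→w₀ over full span):
  R_A = w₀L/2 = (-3)·10/2 = -15 kN
  M_A = w₀L²/3 = (-3)·10²/3 = -100 kN·m
Load 2 — uniform load w=-3 kN/m over full span:
  R_A = wL = (-3)·10 = -30 kN
  M_A = wL²/2 = (-3)·10²/2 = -150 kN·m
Superposition: R_A = -45 kN, M_A = -250 kN·m

R_A = -45 kN, M_A = -250 kN·m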